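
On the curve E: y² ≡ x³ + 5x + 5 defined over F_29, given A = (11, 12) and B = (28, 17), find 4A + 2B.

(23, 22)

First 4A:
Double-and-add on 4 = (100)₂. Start with A = (11, 12) for the leading 1-bit.
double: tangent at (11, 12): λ = (3·11² + 5)/(2·12) ≡ 20/24. 24⁻¹ ≡ 23 (mod 29), so λ ≡ 20·23 ≡ 25.
  x = λ² - 11 - 11 = 625 - 22 ≡ 23; y = λ·(11 - 23) - 12 ≡ 7. → (23, 7)
double: tangent at (23, 7): λ = (3·23² + 5)/(2·7) ≡ 26/14. 14⁻¹ ≡ 27 (mod 29) since 14·27 = 378 ≡ 1, so λ ≡ 26·27 ≡ 6.
  x = λ² - 23 - 23 = 36 - 46 ≡ 19; y = λ·(23 - 19) - 7 ≡ 17. → (19, 17)
4A = (19, 17).
Next 2B:
Repeated addition: build up to 2B.
2B: tangent at (28, 17): λ = (3·28² + 5)/(2·17) ≡ 8/5. 5⁻¹ ≡ 6 (mod 29) since 5·6 = 30 ≡ 1, so λ ≡ 8·6 ≡ 19.
  x = λ² - 28 - 28 = 361 - 56 ≡ 15; y = λ·(28 - 15) - 17 ≡ 27. → (15, 27)
2B = (15, 27).
Finally 4A + 2B:
(19, 17) + (15, 27). λ = (27 - 17)/(15 - 19) ≡ 10/25 mod 29. 25⁻¹ ≡ 7 (mod 29), so λ ≡ 12.
  x = λ² - 19 - 15 = 144 - 34 ≡ 23; y = λ·(19 - 23) - 17 ≡ 22. → (23, 22)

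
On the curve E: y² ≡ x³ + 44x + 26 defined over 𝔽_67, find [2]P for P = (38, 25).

(12, 2)

tangent at (38, 25): λ = (3·38² + 44)/(2·25) ≡ 21/50. 50⁻¹ ≡ 63 (mod 67) since 50·63 = 3150 ≡ 1, so λ ≡ 21·63 ≡ 50.
  x = λ² - 38 - 38 = 2500 - 76 ≡ 12; y = λ·(38 - 12) - 25 ≡ 2. → (12, 2)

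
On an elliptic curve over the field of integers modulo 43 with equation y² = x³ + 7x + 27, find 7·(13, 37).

(20, 30)

Write P = (13, 37).
Repeated addition: build up to 7P.
2P: tangent at (13, 37): λ = (3·13² + 7)/(2·37) ≡ 41/31. 31⁻¹ ≡ 25 (mod 43) since 31·25 = 775 ≡ 1, so λ ≡ 41·25 ≡ 36.
  x = λ² - 13 - 13 = 1296 - 26 ≡ 23; y = λ·(13 - 23) - 37 ≡ 33. → (23, 33)
3P: (23, 33) + (13, 37). λ = (37 - 33)/(13 - 23) ≡ 4/33 mod 43. 33⁻¹ ≡ 30 (mod 43), so λ ≡ 34.
  x = λ² - 23 - 13 = 1156 - 36 ≡ 2; y = λ·(23 - 2) - 33 ≡ 36. → (2, 36)
4P: (2, 36) + (13, 37). λ = (37 - 36)/(13 - 2) ≡ 1/11 mod 43. 11⁻¹ ≡ 4 (mod 43) since 11·4 = 44 ≡ 1, so λ ≡ 4.
  x = λ² - 2 - 13 = 16 - 15 ≡ 1; y = λ·(2 - 1) - 36 ≡ 11. → (1, 11)
5P: (1, 11) + (13, 37). λ = (37 - 11)/(13 - 1) ≡ 26/12 mod 43. 12⁻¹ ≡ 18 (mod 43) since 12·18 = 216 ≡ 1, so λ ≡ 38.
  x = λ² - 1 - 13 = 1444 - 14 ≡ 11; y = λ·(1 - 11) - 11 ≡ 39. → (11, 39)
6P: (11, 39) + (13, 37). λ = (37 - 39)/(13 - 11) ≡ 41/2 mod 43. 2⁻¹ ≡ 22 (mod 43), so λ ≡ 42.
  x = λ² - 11 - 13 = 1764 - 24 ≡ 20; y = λ·(11 - 20) - 39 ≡ 13. → (20, 13)
7P: (20, 13) + (13, 37). λ = (37 - 13)/(13 - 20) ≡ 24/36 mod 43. 36⁻¹ ≡ 6 (mod 43), so λ ≡ 15.
  x = λ² - 20 - 13 = 225 - 33 ≡ 20; y = λ·(20 - 20) - 13 ≡ 30. → (20, 30)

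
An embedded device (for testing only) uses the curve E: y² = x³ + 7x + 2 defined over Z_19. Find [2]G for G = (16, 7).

(15, 9)

tangent at (16, 7): λ = (3·16² + 7)/(2·7) ≡ 15/14. 14⁻¹ ≡ 15 (mod 19), so λ ≡ 15·15 ≡ 16.
  x = λ² - 16 - 16 = 256 - 32 ≡ 15; y = λ·(16 - 15) - 7 ≡ 9. → (15, 9)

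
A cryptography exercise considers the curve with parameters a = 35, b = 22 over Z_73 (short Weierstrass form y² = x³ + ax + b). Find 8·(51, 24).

(27, 8)

Write Q = (51, 24).
Repeated addition: build up to 8Q.
2Q: tangent at (51, 24): λ = (3·51² + 35)/(2·24) ≡ 27/48. 48⁻¹ ≡ 35 (mod 73), so λ ≡ 27·35 ≡ 69.
  x = λ² - 51 - 51 = 4761 - 102 ≡ 60; y = λ·(51 - 60) - 24 ≡ 12. → (60, 12)
3Q: (60, 12) + (51, 24). λ = (24 - 12)/(51 - 60) ≡ 12/64 mod 73. 64⁻¹ ≡ 8 (mod 73), so λ ≡ 23.
  x = λ² - 60 - 51 = 529 - 111 ≡ 53; y = λ·(60 - 53) - 12 ≡ 3. → (53, 3)
4Q: (53, 3) + (51, 24). λ = (24 - 3)/(51 - 53) ≡ 21/71 mod 73. 71⁻¹ ≡ 36 (mod 73), so λ ≡ 26.
  x = λ² - 53 - 51 = 676 - 104 ≡ 61; y = λ·(53 - 61) - 3 ≡ 8. → (61, 8)
5Q: (61, 8) + (51, 24). λ = (24 - 8)/(51 - 61) ≡ 16/63 mod 73. 63⁻¹ ≡ 51 (mod 73), so λ ≡ 13.
  x = λ² - 61 - 51 = 169 - 112 ≡ 57; y = λ·(61 - 57) - 8 ≡ 44. → (57, 44)
6Q: (57, 44) + (51, 24). λ = (24 - 44)/(51 - 57) ≡ 53/67 mod 73. 67⁻¹ ≡ 12 (mod 73), so λ ≡ 52.
  x = λ² - 57 - 51 = 2704 - 108 ≡ 41; y = λ·(57 - 41) - 44 ≡ 58. → (41, 58)
7Q: (41, 58) + (51, 24). λ = (24 - 58)/(51 - 41) ≡ 39/10 mod 73. 10⁻¹ ≡ 22 (mod 73) since 10·22 = 220 ≡ 1, so λ ≡ 55.
  x = λ² - 41 - 51 = 3025 - 92 ≡ 13; y = λ·(41 - 13) - 58 ≡ 22. → (13, 22)
8Q: (13, 22) + (51, 24). λ = (24 - 22)/(51 - 13) ≡ 2/38 mod 73. 38⁻¹ ≡ 25 (mod 73), so λ ≡ 50.
  x = λ² - 13 - 51 = 2500 - 64 ≡ 27; y = λ·(13 - 27) - 22 ≡ 8. → (27, 8)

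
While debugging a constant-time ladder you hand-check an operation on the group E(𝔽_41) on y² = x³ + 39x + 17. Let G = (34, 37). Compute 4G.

(7, 10)

Double-and-add on 4 = (100)₂. Start with G = (34, 37) for the leading 1-bit.
double: tangent at (34, 37): λ = (3·34² + 39)/(2·37) ≡ 22/33. 33⁻¹ ≡ 5 (mod 41), so λ ≡ 22·5 ≡ 28.
  x = λ² - 34 - 34 = 784 - 68 ≡ 19; y = λ·(34 - 19) - 37 ≡ 14. → (19, 14)
double: tangent at (19, 14): λ = (3·19² + 39)/(2·14) ≡ 15/28. 28⁻¹ ≡ 22 (mod 41) since 28·22 = 616 ≡ 1, so λ ≡ 15·22 ≡ 2.
  x = λ² - 19 - 19 = 4 - 38 ≡ 7; y = λ·(19 - 7) - 14 ≡ 10. → (7, 10)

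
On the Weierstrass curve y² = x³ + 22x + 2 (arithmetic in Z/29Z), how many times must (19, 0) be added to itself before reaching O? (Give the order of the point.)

2

2P: (19, 0) + (19, 0): same x and y₁ ≡ -y₂, so the sum is O.
2P = O, so the order is 2.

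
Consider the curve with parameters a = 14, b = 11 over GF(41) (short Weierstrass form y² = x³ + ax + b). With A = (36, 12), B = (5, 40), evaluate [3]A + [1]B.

(11, 26)

First 3A:
Repeated addition: build up to 3A.
2A: tangent at (36, 12): λ = (3·36² + 14)/(2·12) ≡ 7/24. 24⁻¹ ≡ 12 (mod 41) since 24·12 = 288 ≡ 1, so λ ≡ 7·12 ≡ 2.
  x = λ² - 36 - 36 = 4 - 72 ≡ 14; y = λ·(36 - 14) - 12 ≡ 32. → (14, 32)
3A: (14, 32) + (36, 12). λ = (12 - 32)/(36 - 14) ≡ 21/22 mod 41. 22⁻¹ ≡ 28 (mod 41), so λ ≡ 14.
  x = λ² - 14 - 36 = 196 - 50 ≡ 23; y = λ·(14 - 23) - 32 ≡ 6. → (23, 6)
3A = (23, 6).
Finally 3A + B:
(23, 6) + (5, 40). λ = (40 - 6)/(5 - 23) ≡ 34/23 mod 41. 23⁻¹ ≡ 25 (mod 41) since 23·25 = 575 ≡ 1, so λ ≡ 30.
  x = λ² - 23 - 5 = 900 - 28 ≡ 11; y = λ·(23 - 11) - 6 ≡ 26. → (11, 26)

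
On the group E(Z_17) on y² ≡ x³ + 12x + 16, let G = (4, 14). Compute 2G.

tangent at (4, 14): λ = (3·4² + 12)/(2·14) ≡ 9/11. 11⁻¹ ≡ 14 (mod 17) since 11·14 = 154 ≡ 1, so λ ≡ 9·14 ≡ 7.
  x = λ² - 4 - 4 = 49 - 8 ≡ 7; y = λ·(4 - 7) - 14 ≡ 16. → (7, 16)

(7, 16)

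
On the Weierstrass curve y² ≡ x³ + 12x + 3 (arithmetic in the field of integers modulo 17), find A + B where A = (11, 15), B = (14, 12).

(11, 15) + (14, 12). λ = (12 - 15)/(14 - 11) ≡ 14/3 mod 17. 3⁻¹ ≡ 6 (mod 17) since 3·6 = 18 ≡ 1, so λ ≡ 16.
  x = λ² - 11 - 14 = 256 - 25 ≡ 10; y = λ·(11 - 10) - 15 ≡ 1. → (10, 1)

(10, 1)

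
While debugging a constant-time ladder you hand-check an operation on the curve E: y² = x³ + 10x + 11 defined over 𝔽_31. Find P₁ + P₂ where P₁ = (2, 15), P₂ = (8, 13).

(2, 15) + (8, 13). λ = (13 - 15)/(8 - 2) ≡ 29/6 mod 31. 6⁻¹ ≡ 26 (mod 31), so λ ≡ 10.
  x = λ² - 2 - 8 = 100 - 10 ≡ 28; y = λ·(2 - 28) - 15 ≡ 4. → (28, 4)

(28, 4)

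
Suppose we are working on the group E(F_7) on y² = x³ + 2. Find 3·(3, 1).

Write Q = (3, 1).
Repeated addition: build up to 3Q.
2Q: tangent at (3, 1): λ = (3·3² + 0)/(2·1) ≡ 6/2. 2⁻¹ ≡ 4 (mod 7), so λ ≡ 6·4 ≡ 3.
  x = λ² - 3 - 3 = 9 - 6 ≡ 3; y = λ·(3 - 3) - 1 ≡ 6. → (3, 6)
3Q: (3, 6) + (3, 1): same x and y₁ ≡ -y₂, so the sum is O.

O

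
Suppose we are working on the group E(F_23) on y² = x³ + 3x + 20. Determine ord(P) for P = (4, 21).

2P: tangent at (4, 21): λ = (3·4² + 3)/(2·21) ≡ 5/19. 19⁻¹ ≡ 17 (mod 23), so λ ≡ 5·17 ≡ 16.
  x = λ² - 4 - 4 = 256 - 8 ≡ 18; y = λ·(4 - 18) - 21 ≡ 8. → (18, 8)
3P: (18, 8) + (4, 21). λ = (21 - 8)/(4 - 18) ≡ 13/9 mod 23. 9⁻¹ ≡ 18 (mod 23) since 9·18 = 162 ≡ 1, so λ ≡ 4.
  x = λ² - 18 - 4 = 16 - 22 ≡ 17; y = λ·(18 - 17) - 8 ≡ 19. → (17, 19)
4P: (17, 19) + (4, 21). λ = (21 - 19)/(4 - 17) ≡ 2/10 mod 23. 10⁻¹ ≡ 7 (mod 23), so λ ≡ 14.
  x = λ² - 17 - 4 = 196 - 21 ≡ 14; y = λ·(17 - 14) - 19 ≡ 0. → (14, 0)
5P: (14, 0) + (4, 21). λ = (21 - 0)/(4 - 14) ≡ 21/13 mod 23. 13⁻¹ ≡ 16 (mod 23), so λ ≡ 14.
  x = λ² - 14 - 4 = 196 - 18 ≡ 17; y = λ·(14 - 17) - 0 ≡ 4. → (17, 4)
6P: (17, 4) + (4, 21). λ = (21 - 4)/(4 - 17) ≡ 17/10 mod 23. 10⁻¹ ≡ 7 (mod 23), so λ ≡ 4.
  x = λ² - 17 - 4 = 16 - 21 ≡ 18; y = λ·(17 - 18) - 4 ≡ 15. → (18, 15)
7P: (18, 15) + (4, 21). λ = (21 - 15)/(4 - 18) ≡ 6/9 mod 23. 9⁻¹ ≡ 18 (mod 23), so λ ≡ 16.
  x = λ² - 18 - 4 = 256 - 22 ≡ 4; y = λ·(18 - 4) - 15 ≡ 2. → (4, 2)
8P: (4, 2) + (4, 21): same x and y₁ ≡ -y₂, so the sum is ∞.
8P = ∞, so the order is 8.

8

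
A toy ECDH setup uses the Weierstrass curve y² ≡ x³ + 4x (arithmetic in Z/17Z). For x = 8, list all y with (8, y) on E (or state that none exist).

0

x³ + 4x + 0 = 544 ≡ 0 (mod 17).
Only y = 0 satisfies y² ≡ 0.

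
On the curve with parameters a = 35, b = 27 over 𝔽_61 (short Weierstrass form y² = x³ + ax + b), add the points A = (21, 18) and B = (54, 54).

(25, 22)

(21, 18) + (54, 54). λ = (54 - 18)/(54 - 21) ≡ 36/33 mod 61. 33⁻¹ ≡ 37 (mod 61), so λ ≡ 51.
  x = λ² - 21 - 54 = 2601 - 75 ≡ 25; y = λ·(21 - 25) - 18 ≡ 22. → (25, 22)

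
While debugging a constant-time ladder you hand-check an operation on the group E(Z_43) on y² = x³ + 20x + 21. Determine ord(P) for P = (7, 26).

8

2P: tangent at (7, 26): λ = (3·7² + 20)/(2·26) ≡ 38/9. 9⁻¹ ≡ 24 (mod 43), so λ ≡ 38·24 ≡ 9.
  x = λ² - 7 - 7 = 81 - 14 ≡ 24; y = λ·(7 - 24) - 26 ≡ 36. → (24, 36)
3P: (24, 36) + (7, 26). λ = (26 - 36)/(7 - 24) ≡ 33/26 mod 43. 26⁻¹ ≡ 5 (mod 43), so λ ≡ 36.
  x = λ² - 24 - 7 = 1296 - 31 ≡ 18; y = λ·(24 - 18) - 36 ≡ 8. → (18, 8)
4P: (18, 8) + (7, 26). λ = (26 - 8)/(7 - 18) ≡ 18/32 mod 43. 32⁻¹ ≡ 39 (mod 43), so λ ≡ 14.
  x = λ² - 18 - 7 = 196 - 25 ≡ 42; y = λ·(18 - 42) - 8 ≡ 0. → (42, 0)
5P: (42, 0) + (7, 26). λ = (26 - 0)/(7 - 42) ≡ 26/8 mod 43. 8⁻¹ ≡ 27 (mod 43) since 8·27 = 216 ≡ 1, so λ ≡ 14.
  x = λ² - 42 - 7 = 196 - 49 ≡ 18; y = λ·(42 - 18) - 0 ≡ 35. → (18, 35)
6P: (18, 35) + (7, 26). λ = (26 - 35)/(7 - 18) ≡ 34/32 mod 43. 32⁻¹ ≡ 39 (mod 43) since 32·39 = 1248 ≡ 1, so λ ≡ 36.
  x = λ² - 18 - 7 = 1296 - 25 ≡ 24; y = λ·(18 - 24) - 35 ≡ 7. → (24, 7)
7P: (24, 7) + (7, 26). λ = (26 - 7)/(7 - 24) ≡ 19/26 mod 43. 26⁻¹ ≡ 5 (mod 43) since 26·5 = 130 ≡ 1, so λ ≡ 9.
  x = λ² - 24 - 7 = 81 - 31 ≡ 7; y = λ·(24 - 7) - 7 ≡ 17. → (7, 17)
8P: (7, 17) + (7, 26): same x and y₁ ≡ -y₂, so the sum is O.
8P = O, so the order is 8.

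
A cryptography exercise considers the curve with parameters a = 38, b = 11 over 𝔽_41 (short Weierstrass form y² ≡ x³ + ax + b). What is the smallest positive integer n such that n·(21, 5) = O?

2P: tangent at (21, 5): λ = (3·21² + 38)/(2·5) ≡ 8/10. 10⁻¹ ≡ 37 (mod 41), so λ ≡ 8·37 ≡ 9.
  x = λ² - 21 - 21 = 81 - 42 ≡ 39; y = λ·(21 - 39) - 5 ≡ 38. → (39, 38)
3P: (39, 38) + (21, 5). λ = (5 - 38)/(21 - 39) ≡ 8/23 mod 41. 23⁻¹ ≡ 25 (mod 41) since 23·25 = 575 ≡ 1, so λ ≡ 36.
  x = λ² - 39 - 21 = 1296 - 60 ≡ 6; y = λ·(39 - 6) - 38 ≡ 2. → (6, 2)
4P: (6, 2) + (21, 5). λ = (5 - 2)/(21 - 6) ≡ 3/15 mod 41. 15⁻¹ ≡ 11 (mod 41), so λ ≡ 33.
  x = λ² - 6 - 21 = 1089 - 27 ≡ 37; y = λ·(6 - 37) - 2 ≡ 0. → (37, 0)
5P: (37, 0) + (21, 5). λ = (5 - 0)/(21 - 37) ≡ 5/25 mod 41. 25⁻¹ ≡ 23 (mod 41) since 25·23 = 575 ≡ 1, so λ ≡ 33.
  x = λ² - 37 - 21 = 1089 - 58 ≡ 6; y = λ·(37 - 6) - 0 ≡ 39. → (6, 39)
6P: (6, 39) + (21, 5). λ = (5 - 39)/(21 - 6) ≡ 7/15 mod 41. 15⁻¹ ≡ 11 (mod 41), so λ ≡ 36.
  x = λ² - 6 - 21 = 1296 - 27 ≡ 39; y = λ·(6 - 39) - 39 ≡ 3. → (39, 3)
7P: (39, 3) + (21, 5). λ = (5 - 3)/(21 - 39) ≡ 2/23 mod 41. 23⁻¹ ≡ 25 (mod 41) since 23·25 = 575 ≡ 1, so λ ≡ 9.
  x = λ² - 39 - 21 = 81 - 60 ≡ 21; y = λ·(39 - 21) - 3 ≡ 36. → (21, 36)
8P: (21, 36) + (21, 5): same x and y₁ ≡ -y₂, so the sum is O.
8P = O, so the order is 8.

8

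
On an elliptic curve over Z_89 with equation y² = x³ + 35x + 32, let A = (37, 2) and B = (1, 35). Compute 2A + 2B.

(19, 13)

First 2A:
Repeated addition: build up to 2A.
2A: tangent at (37, 2): λ = (3·37² + 35)/(2·2) ≡ 48/4. 4⁻¹ ≡ 67 (mod 89) since 4·67 = 268 ≡ 1, so λ ≡ 48·67 ≡ 12.
  x = λ² - 37 - 37 = 144 - 74 ≡ 70; y = λ·(37 - 70) - 2 ≡ 47. → (70, 47)
2A = (70, 47).
Next 2B:
Repeated addition: build up to 2B.
2B: tangent at (1, 35): λ = (3·1² + 35)/(2·35) ≡ 38/70. 70⁻¹ ≡ 14 (mod 89) since 70·14 = 980 ≡ 1, so λ ≡ 38·14 ≡ 87.
  x = λ² - 1 - 1 = 7569 - 2 ≡ 2; y = λ·(1 - 2) - 35 ≡ 56. → (2, 56)
2B = (2, 56).
Finally 2A + 2B:
(70, 47) + (2, 56). λ = (56 - 47)/(2 - 70) ≡ 9/21 mod 89. 21⁻¹ ≡ 17 (mod 89), so λ ≡ 64.
  x = λ² - 70 - 2 = 4096 - 72 ≡ 19; y = λ·(70 - 19) - 47 ≡ 13. → (19, 13)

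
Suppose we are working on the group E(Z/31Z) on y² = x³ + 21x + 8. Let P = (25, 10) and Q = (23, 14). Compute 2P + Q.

First 2P:
Repeated addition: build up to 2P.
2P: tangent at (25, 10): λ = (3·25² + 21)/(2·10) ≡ 5/20. 20⁻¹ ≡ 14 (mod 31) since 20·14 = 280 ≡ 1, so λ ≡ 5·14 ≡ 8.
  x = λ² - 25 - 25 = 64 - 50 ≡ 14; y = λ·(25 - 14) - 10 ≡ 16. → (14, 16)
2P = (14, 16).
Finally 2P + Q:
(14, 16) + (23, 14). λ = (14 - 16)/(23 - 14) ≡ 29/9 mod 31. 9⁻¹ ≡ 7 (mod 31), so λ ≡ 17.
  x = λ² - 14 - 23 = 289 - 37 ≡ 4; y = λ·(14 - 4) - 16 ≡ 30. → (4, 30)

(4, 30)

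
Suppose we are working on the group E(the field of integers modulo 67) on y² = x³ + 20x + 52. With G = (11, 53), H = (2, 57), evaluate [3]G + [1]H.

First 3G:
Repeated addition: build up to 3G.
2G: tangent at (11, 53): λ = (3·11² + 20)/(2·53) ≡ 48/39. 39⁻¹ ≡ 55 (mod 67), so λ ≡ 48·55 ≡ 27.
  x = λ² - 11 - 11 = 729 - 22 ≡ 37; y = λ·(11 - 37) - 53 ≡ 49. → (37, 49)
3G: (37, 49) + (11, 53). λ = (53 - 49)/(11 - 37) ≡ 4/41 mod 67. 41⁻¹ ≡ 18 (mod 67), so λ ≡ 5.
  x = λ² - 37 - 11 = 25 - 48 ≡ 44; y = λ·(37 - 44) - 49 ≡ 50. → (44, 50)
3G = (44, 50).
Finally 3G + H:
(44, 50) + (2, 57). λ = (57 - 50)/(2 - 44) ≡ 7/25 mod 67. 25⁻¹ ≡ 59 (mod 67), so λ ≡ 11.
  x = λ² - 44 - 2 = 121 - 46 ≡ 8; y = λ·(44 - 8) - 50 ≡ 11. → (8, 11)

(8, 11)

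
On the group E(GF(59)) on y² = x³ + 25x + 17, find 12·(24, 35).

Write G = (24, 35).
Double-and-add on 12 = (1100)₂. Start with G = (24, 35) for the leading 1-bit.
double: tangent at (24, 35): λ = (3·24² + 25)/(2·35) ≡ 42/11. 11⁻¹ ≡ 43 (mod 59), so λ ≡ 42·43 ≡ 36.
  x = λ² - 24 - 24 = 1296 - 48 ≡ 9; y = λ·(24 - 9) - 35 ≡ 33. → (9, 33)
add G: (9, 33) + (24, 35). λ = (35 - 33)/(24 - 9) ≡ 2/15 mod 59. 15⁻¹ ≡ 4 (mod 59) since 15·4 = 60 ≡ 1, so λ ≡ 8.
  x = λ² - 9 - 24 = 64 - 33 ≡ 31; y = λ·(9 - 31) - 33 ≡ 27. → (31, 27)
double: tangent at (31, 27): λ = (3·31² + 25)/(2·27) ≡ 17/54. 54⁻¹ ≡ 47 (mod 59), so λ ≡ 17·47 ≡ 32.
  x = λ² - 31 - 31 = 1024 - 62 ≡ 18; y = λ·(31 - 18) - 27 ≡ 35. → (18, 35)
double: tangent at (18, 35): λ = (3·18² + 25)/(2·35) ≡ 53/11. 11⁻¹ ≡ 43 (mod 59), so λ ≡ 53·43 ≡ 37.
  x = λ² - 18 - 18 = 1369 - 36 ≡ 35; y = λ·(18 - 35) - 35 ≡ 44. → (35, 44)

(35, 44)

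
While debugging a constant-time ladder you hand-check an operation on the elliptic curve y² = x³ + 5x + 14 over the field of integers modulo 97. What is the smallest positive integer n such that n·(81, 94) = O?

10

2P: tangent at (81, 94): λ = (3·81² + 5)/(2·94) ≡ 94/91. 91⁻¹ ≡ 16 (mod 97) since 91·16 = 1456 ≡ 1, so λ ≡ 94·16 ≡ 49.
  x = λ² - 81 - 81 = 2401 - 162 ≡ 8; y = λ·(81 - 8) - 94 ≡ 88. → (8, 88)
3P: (8, 88) + (81, 94). λ = (94 - 88)/(81 - 8) ≡ 6/73 mod 97. 73⁻¹ ≡ 4 (mod 97), so λ ≡ 24.
  x = λ² - 8 - 81 = 576 - 89 ≡ 2; y = λ·(8 - 2) - 88 ≡ 56. → (2, 56)
4P: (2, 56) + (81, 94). λ = (94 - 56)/(81 - 2) ≡ 38/79 mod 97. 79⁻¹ ≡ 70 (mod 97), so λ ≡ 41.
  x = λ² - 2 - 81 = 1681 - 83 ≡ 46; y = λ·(2 - 46) - 56 ≡ 80. → (46, 80)
5P: (46, 80) + (81, 94). λ = (94 - 80)/(81 - 46) ≡ 14/35 mod 97. 35⁻¹ ≡ 61 (mod 97) since 35·61 = 2135 ≡ 1, so λ ≡ 78.
  x = λ² - 46 - 81 = 6084 - 127 ≡ 40; y = λ·(46 - 40) - 80 ≡ 0. → (40, 0)
6P: (40, 0) + (81, 94). λ = (94 - 0)/(81 - 40) ≡ 94/41 mod 97. 41⁻¹ ≡ 71 (mod 97), so λ ≡ 78.
  x = λ² - 40 - 81 = 6084 - 121 ≡ 46; y = λ·(40 - 46) - 0 ≡ 17. → (46, 17)
7P: (46, 17) + (81, 94). λ = (94 - 17)/(81 - 46) ≡ 77/35 mod 97. 35⁻¹ ≡ 61 (mod 97), so λ ≡ 41.
  x = λ² - 46 - 81 = 1681 - 127 ≡ 2; y = λ·(46 - 2) - 17 ≡ 41. → (2, 41)
8P: (2, 41) + (81, 94). λ = (94 - 41)/(81 - 2) ≡ 53/79 mod 97. 79⁻¹ ≡ 70 (mod 97), so λ ≡ 24.
  x = λ² - 2 - 81 = 576 - 83 ≡ 8; y = λ·(2 - 8) - 41 ≡ 9. → (8, 9)
9P: (8, 9) + (81, 94). λ = (94 - 9)/(81 - 8) ≡ 85/73 mod 97. 73⁻¹ ≡ 4 (mod 97), so λ ≡ 49.
  x = λ² - 8 - 81 = 2401 - 89 ≡ 81; y = λ·(8 - 81) - 9 ≡ 3. → (81, 3)
10P: (81, 3) + (81, 94): same x and y₁ ≡ -y₂, so the sum is O.
10P = O, so the order is 10.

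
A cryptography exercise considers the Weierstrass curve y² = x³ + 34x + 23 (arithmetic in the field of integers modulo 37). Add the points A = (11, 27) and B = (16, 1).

(11, 27) + (16, 1). λ = (1 - 27)/(16 - 11) ≡ 11/5 mod 37. 5⁻¹ ≡ 15 (mod 37), so λ ≡ 17.
  x = λ² - 11 - 16 = 289 - 27 ≡ 3; y = λ·(11 - 3) - 27 ≡ 35. → (3, 35)

(3, 35)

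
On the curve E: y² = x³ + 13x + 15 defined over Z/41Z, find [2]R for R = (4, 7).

tangent at (4, 7): λ = (3·4² + 13)/(2·7) ≡ 20/14. 14⁻¹ ≡ 3 (mod 41), so λ ≡ 20·3 ≡ 19.
  x = λ² - 4 - 4 = 361 - 8 ≡ 25; y = λ·(4 - 25) - 7 ≡ 4. → (25, 4)

(25, 4)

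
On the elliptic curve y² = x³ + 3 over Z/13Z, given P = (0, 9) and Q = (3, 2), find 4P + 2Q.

First 4P:
Repeated addition: build up to 4P.
2P: tangent at (0, 9): λ = (3·0² + 0)/(2·9) ≡ 0/5. 5⁻¹ ≡ 8 (mod 13) since 5·8 = 40 ≡ 1, so λ ≡ 0·8 ≡ 0.
  x = λ² - 0 - 0 = 0 - 0 ≡ 0; y = λ·(0 - 0) - 9 ≡ 4. → (0, 4)
3P: (0, 4) + (0, 9): same x and y₁ ≡ -y₂, so the sum is O.
4P: O + (0, 9) = (0, 9) (identity).
4P = (0, 9).
Next 2Q:
Repeated addition: build up to 2Q.
2Q: tangent at (3, 2): λ = (3·3² + 0)/(2·2) ≡ 1/4. 4⁻¹ ≡ 10 (mod 13), so λ ≡ 1·10 ≡ 10.
  x = λ² - 3 - 3 = 100 - 6 ≡ 3; y = λ·(3 - 3) - 2 ≡ 11. → (3, 11)
2Q = (3, 11).
Finally 4P + 2Q:
(0, 9) + (3, 11). λ = (11 - 9)/(3 - 0) ≡ 2/3 mod 13. 3⁻¹ ≡ 9 (mod 13) since 3·9 = 27 ≡ 1, so λ ≡ 5.
  x = λ² - 0 - 3 = 25 - 3 ≡ 9; y = λ·(0 - 9) - 9 ≡ 11. → (9, 11)

(9, 11)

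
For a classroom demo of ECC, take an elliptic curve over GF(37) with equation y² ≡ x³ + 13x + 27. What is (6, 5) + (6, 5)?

tangent at (6, 5): λ = (3·6² + 13)/(2·5) ≡ 10/10. 10⁻¹ ≡ 26 (mod 37), so λ ≡ 10·26 ≡ 1.
  x = λ² - 6 - 6 = 1 - 12 ≡ 26; y = λ·(6 - 26) - 5 ≡ 12. → (26, 12)

(26, 12)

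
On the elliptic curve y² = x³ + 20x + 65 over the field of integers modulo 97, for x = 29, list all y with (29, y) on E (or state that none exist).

x³ + 20x + 65 = 25034 ≡ 8 (mod 97).
Square roots of 8 mod 97: 28 and 69 (since 28² = 784 ≡ 8).

28, 69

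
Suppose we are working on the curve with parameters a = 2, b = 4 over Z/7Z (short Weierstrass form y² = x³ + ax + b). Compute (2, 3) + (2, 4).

O

The two points share x = 2 and their y-coordinates satisfy 3 + 4 ≡ 0 (mod 7), so they are inverses. Their sum is O.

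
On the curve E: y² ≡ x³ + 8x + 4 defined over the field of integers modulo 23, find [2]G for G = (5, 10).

tangent at (5, 10): λ = (3·5² + 8)/(2·10) ≡ 14/20. 20⁻¹ ≡ 15 (mod 23), so λ ≡ 14·15 ≡ 3.
  x = λ² - 5 - 5 = 9 - 10 ≡ 22; y = λ·(5 - 22) - 10 ≡ 8. → (22, 8)

(22, 8)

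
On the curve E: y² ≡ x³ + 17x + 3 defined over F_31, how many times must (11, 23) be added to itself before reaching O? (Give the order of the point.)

2P: tangent at (11, 23): λ = (3·11² + 17)/(2·23) ≡ 8/15. 15⁻¹ ≡ 29 (mod 31), so λ ≡ 8·29 ≡ 15.
  x = λ² - 11 - 11 = 225 - 22 ≡ 17; y = λ·(11 - 17) - 23 ≡ 11. → (17, 11)
3P: (17, 11) + (11, 23). λ = (23 - 11)/(11 - 17) ≡ 12/25 mod 31. 25⁻¹ ≡ 5 (mod 31) since 25·5 = 125 ≡ 1, so λ ≡ 29.
  x = λ² - 17 - 11 = 841 - 28 ≡ 7; y = λ·(17 - 7) - 11 ≡ 0. → (7, 0)
4P: (7, 0) + (11, 23). λ = (23 - 0)/(11 - 7) ≡ 23/4 mod 31. 4⁻¹ ≡ 8 (mod 31), so λ ≡ 29.
  x = λ² - 7 - 11 = 841 - 18 ≡ 17; y = λ·(7 - 17) - 0 ≡ 20. → (17, 20)
5P: (17, 20) + (11, 23). λ = (23 - 20)/(11 - 17) ≡ 3/25 mod 31. 25⁻¹ ≡ 5 (mod 31), so λ ≡ 15.
  x = λ² - 17 - 11 = 225 - 28 ≡ 11; y = λ·(17 - 11) - 20 ≡ 8. → (11, 8)
6P: (11, 8) + (11, 23): same x and y₁ ≡ -y₂, so the sum is O.
6P = O, so the order is 6.

6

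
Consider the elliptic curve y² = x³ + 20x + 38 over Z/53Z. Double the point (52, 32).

tangent at (52, 32): λ = (3·52² + 20)/(2·32) ≡ 23/11. 11⁻¹ ≡ 29 (mod 53), so λ ≡ 23·29 ≡ 31.
  x = λ² - 52 - 52 = 961 - 104 ≡ 9; y = λ·(52 - 9) - 32 ≡ 29. → (9, 29)

(9, 29)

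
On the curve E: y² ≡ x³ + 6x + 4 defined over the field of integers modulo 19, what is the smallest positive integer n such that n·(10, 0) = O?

2P: (10, 0) + (10, 0): same x and y₁ ≡ -y₂, so the sum is O.
2P = O, so the order is 2.

2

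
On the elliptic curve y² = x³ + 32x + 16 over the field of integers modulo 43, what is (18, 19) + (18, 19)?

(16, 18)

tangent at (18, 19): λ = (3·18² + 32)/(2·19) ≡ 15/38. 38⁻¹ ≡ 17 (mod 43), so λ ≡ 15·17 ≡ 40.
  x = λ² - 18 - 18 = 1600 - 36 ≡ 16; y = λ·(18 - 16) - 19 ≡ 18. → (16, 18)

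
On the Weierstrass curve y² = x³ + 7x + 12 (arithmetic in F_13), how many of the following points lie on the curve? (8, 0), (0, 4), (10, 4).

(8, 0): 0² ≡ 0, rhs ≡ 8 → off.
(0, 4): 4² ≡ 3, rhs ≡ 12 → off.
(10, 4): 4² ≡ 3, rhs ≡ 3 → on.

1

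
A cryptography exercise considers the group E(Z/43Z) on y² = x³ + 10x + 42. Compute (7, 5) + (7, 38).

O

The two points share x = 7 and their y-coordinates satisfy 5 + 38 ≡ 0 (mod 43), so they are inverses. Their sum is ∞.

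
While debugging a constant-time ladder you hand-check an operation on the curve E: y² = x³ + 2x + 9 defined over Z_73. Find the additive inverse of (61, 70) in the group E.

(61, 3)

-(61, 70) = (61, -70 mod 73) = (61, 3).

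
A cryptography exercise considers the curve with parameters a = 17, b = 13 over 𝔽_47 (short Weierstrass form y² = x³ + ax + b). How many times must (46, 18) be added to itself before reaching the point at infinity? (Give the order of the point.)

2P: tangent at (46, 18): λ = (3·46² + 17)/(2·18) ≡ 20/36. 36⁻¹ ≡ 17 (mod 47), so λ ≡ 20·17 ≡ 11.
  x = λ² - 46 - 46 = 121 - 92 ≡ 29; y = λ·(46 - 29) - 18 ≡ 28. → (29, 28)
3P: (29, 28) + (46, 18). λ = (18 - 28)/(46 - 29) ≡ 37/17 mod 47. 17⁻¹ ≡ 36 (mod 47), so λ ≡ 16.
  x = λ² - 29 - 46 = 256 - 75 ≡ 40; y = λ·(29 - 40) - 28 ≡ 31. → (40, 31)
4P: (40, 31) + (46, 18). λ = (18 - 31)/(46 - 40) ≡ 34/6 mod 47. 6⁻¹ ≡ 8 (mod 47), so λ ≡ 37.
  x = λ² - 40 - 46 = 1369 - 86 ≡ 14; y = λ·(40 - 14) - 31 ≡ 38. → (14, 38)
5P: (14, 38) + (46, 18). λ = (18 - 38)/(46 - 14) ≡ 27/32 mod 47. 32⁻¹ ≡ 25 (mod 47) since 32·25 = 800 ≡ 1, so λ ≡ 17.
  x = λ² - 14 - 46 = 289 - 60 ≡ 41; y = λ·(14 - 41) - 38 ≡ 20. → (41, 20)
6P: (41, 20) + (46, 18). λ = (18 - 20)/(46 - 41) ≡ 45/5 mod 47. 5⁻¹ ≡ 19 (mod 47) since 5·19 = 95 ≡ 1, so λ ≡ 9.
  x = λ² - 41 - 46 = 81 - 87 ≡ 41; y = λ·(41 - 41) - 20 ≡ 27. → (41, 27)
7P: (41, 27) + (46, 18). λ = (18 - 27)/(46 - 41) ≡ 38/5 mod 47. 5⁻¹ ≡ 19 (mod 47), so λ ≡ 17.
  x = λ² - 41 - 46 = 289 - 87 ≡ 14; y = λ·(41 - 14) - 27 ≡ 9. → (14, 9)
8P: (14, 9) + (46, 18). λ = (18 - 9)/(46 - 14) ≡ 9/32 mod 47. 32⁻¹ ≡ 25 (mod 47) since 32·25 = 800 ≡ 1, so λ ≡ 37.
  x = λ² - 14 - 46 = 1369 - 60 ≡ 40; y = λ·(14 - 40) - 9 ≡ 16. → (40, 16)
9P: (40, 16) + (46, 18). λ = (18 - 16)/(46 - 40) ≡ 2/6 mod 47. 6⁻¹ ≡ 8 (mod 47), so λ ≡ 16.
  x = λ² - 40 - 46 = 256 - 86 ≡ 29; y = λ·(40 - 29) - 16 ≡ 19. → (29, 19)
10P: (29, 19) + (46, 18). λ = (18 - 19)/(46 - 29) ≡ 46/17 mod 47. 17⁻¹ ≡ 36 (mod 47), so λ ≡ 11.
  x = λ² - 29 - 46 = 121 - 75 ≡ 46; y = λ·(29 - 46) - 19 ≡ 29. → (46, 29)
11P: (46, 29) + (46, 18): same x and y₁ ≡ -y₂, so the sum is the point at infinity.
11P = the point at infinity, so the order is 11.

11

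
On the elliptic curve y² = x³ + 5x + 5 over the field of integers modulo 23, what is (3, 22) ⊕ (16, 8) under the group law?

(17, 9)

(3, 22) + (16, 8). λ = (8 - 22)/(16 - 3) ≡ 9/13 mod 23. 13⁻¹ ≡ 16 (mod 23) since 13·16 = 208 ≡ 1, so λ ≡ 6.
  x = λ² - 3 - 16 = 36 - 19 ≡ 17; y = λ·(3 - 17) - 22 ≡ 9. → (17, 9)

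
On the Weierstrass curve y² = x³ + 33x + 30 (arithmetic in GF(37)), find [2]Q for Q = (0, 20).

(10, 18)

tangent at (0, 20): λ = (3·0² + 33)/(2·20) ≡ 33/3. 3⁻¹ ≡ 25 (mod 37), so λ ≡ 33·25 ≡ 11.
  x = λ² - 0 - 0 = 121 - 0 ≡ 10; y = λ·(0 - 10) - 20 ≡ 18. → (10, 18)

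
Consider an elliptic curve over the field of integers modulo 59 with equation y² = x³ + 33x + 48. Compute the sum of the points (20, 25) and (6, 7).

(20, 25) + (6, 7). λ = (7 - 25)/(6 - 20) ≡ 41/45 mod 59. 45⁻¹ ≡ 21 (mod 59), so λ ≡ 35.
  x = λ² - 20 - 6 = 1225 - 26 ≡ 19; y = λ·(20 - 19) - 25 ≡ 10. → (19, 10)

(19, 10)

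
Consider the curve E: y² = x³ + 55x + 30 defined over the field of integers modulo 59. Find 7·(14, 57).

(13, 46)

Write G = (14, 57).
Double-and-add on 7 = (111)₂. Start with G = (14, 57) for the leading 1-bit.
double: tangent at (14, 57): λ = (3·14² + 55)/(2·57) ≡ 53/55. 55⁻¹ ≡ 44 (mod 59), so λ ≡ 53·44 ≡ 31.
  x = λ² - 14 - 14 = 961 - 28 ≡ 48; y = λ·(14 - 48) - 57 ≡ 10. → (48, 10)
add G: (48, 10) + (14, 57). λ = (57 - 10)/(14 - 48) ≡ 47/25 mod 59. 25⁻¹ ≡ 26 (mod 59), so λ ≡ 42.
  x = λ² - 48 - 14 = 1764 - 62 ≡ 50; y = λ·(48 - 50) - 10 ≡ 24. → (50, 24)
double: tangent at (50, 24): λ = (3·50² + 55)/(2·24) ≡ 3/48. 48⁻¹ ≡ 16 (mod 59) since 48·16 = 768 ≡ 1, so λ ≡ 3·16 ≡ 48.
  x = λ² - 50 - 50 = 2304 - 100 ≡ 21; y = λ·(50 - 21) - 24 ≡ 11. → (21, 11)
add G: (21, 11) + (14, 57). λ = (57 - 11)/(14 - 21) ≡ 46/52 mod 59. 52⁻¹ ≡ 42 (mod 59), so λ ≡ 44.
  x = λ² - 21 - 14 = 1936 - 35 ≡ 13; y = λ·(21 - 13) - 11 ≡ 46. → (13, 46)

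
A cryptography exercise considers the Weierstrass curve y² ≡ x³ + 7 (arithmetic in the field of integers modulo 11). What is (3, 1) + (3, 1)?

(3, 10)

tangent at (3, 1): λ = (3·3² + 0)/(2·1) ≡ 5/2. 2⁻¹ ≡ 6 (mod 11), so λ ≡ 5·6 ≡ 8.
  x = λ² - 3 - 3 = 64 - 6 ≡ 3; y = λ·(3 - 3) - 1 ≡ 10. → (3, 10)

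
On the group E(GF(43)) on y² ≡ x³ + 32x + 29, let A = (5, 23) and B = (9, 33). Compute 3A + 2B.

(40, 11)

First 3A:
Repeated addition: build up to 3A.
2A: tangent at (5, 23): λ = (3·5² + 32)/(2·23) ≡ 21/3. 3⁻¹ ≡ 29 (mod 43) since 3·29 = 87 ≡ 1, so λ ≡ 21·29 ≡ 7.
  x = λ² - 5 - 5 = 49 - 10 ≡ 39; y = λ·(5 - 39) - 23 ≡ 40. → (39, 40)
3A: (39, 40) + (5, 23). λ = (23 - 40)/(5 - 39) ≡ 26/9 mod 43. 9⁻¹ ≡ 24 (mod 43), so λ ≡ 22.
  x = λ² - 39 - 5 = 484 - 44 ≡ 10; y = λ·(39 - 10) - 40 ≡ 39. → (10, 39)
3A = (10, 39).
Next 2B:
Repeated addition: build up to 2B.
2B: tangent at (9, 33): λ = (3·9² + 32)/(2·33) ≡ 17/23. 23⁻¹ ≡ 15 (mod 43), so λ ≡ 17·15 ≡ 40.
  x = λ² - 9 - 9 = 1600 - 18 ≡ 34; y = λ·(9 - 34) - 33 ≡ 42. → (34, 42)
2B = (34, 42).
Finally 3A + 2B:
(10, 39) + (34, 42). λ = (42 - 39)/(34 - 10) ≡ 3/24 mod 43. 24⁻¹ ≡ 9 (mod 43) since 24·9 = 216 ≡ 1, so λ ≡ 27.
  x = λ² - 10 - 34 = 729 - 44 ≡ 40; y = λ·(10 - 40) - 39 ≡ 11. → (40, 11)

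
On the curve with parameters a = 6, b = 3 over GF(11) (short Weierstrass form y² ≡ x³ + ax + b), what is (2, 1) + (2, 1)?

tangent at (2, 1): λ = (3·2² + 6)/(2·1) ≡ 7/2. 2⁻¹ ≡ 6 (mod 11) since 2·6 = 12 ≡ 1, so λ ≡ 7·6 ≡ 9.
  x = λ² - 2 - 2 = 81 - 4 ≡ 0; y = λ·(2 - 0) - 1 ≡ 6. → (0, 6)

(0, 6)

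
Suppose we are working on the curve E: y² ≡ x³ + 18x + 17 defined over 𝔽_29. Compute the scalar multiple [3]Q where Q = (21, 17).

Repeated addition: build up to 3Q.
2Q: tangent at (21, 17): λ = (3·21² + 18)/(2·17) ≡ 7/5. 5⁻¹ ≡ 6 (mod 29), so λ ≡ 7·6 ≡ 13.
  x = λ² - 21 - 21 = 169 - 42 ≡ 11; y = λ·(21 - 11) - 17 ≡ 26. → (11, 26)
3Q: (11, 26) + (21, 17). λ = (17 - 26)/(21 - 11) ≡ 20/10 mod 29. 10⁻¹ ≡ 3 (mod 29), so λ ≡ 2.
  x = λ² - 11 - 21 = 4 - 32 ≡ 1; y = λ·(11 - 1) - 26 ≡ 23. → (1, 23)

(1, 23)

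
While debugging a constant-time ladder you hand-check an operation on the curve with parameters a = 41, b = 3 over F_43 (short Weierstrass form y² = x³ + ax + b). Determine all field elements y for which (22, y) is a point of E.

none

x³ + 41x + 3 = 11553 ≡ 29 (mod 43).
29 is a non-residue mod 43; no y exists.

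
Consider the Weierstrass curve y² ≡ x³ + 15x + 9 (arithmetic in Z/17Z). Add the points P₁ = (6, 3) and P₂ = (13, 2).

(6, 14)

(6, 3) + (13, 2). λ = (2 - 3)/(13 - 6) ≡ 16/7 mod 17. 7⁻¹ ≡ 5 (mod 17), so λ ≡ 12.
  x = λ² - 6 - 13 = 144 - 19 ≡ 6; y = λ·(6 - 6) - 3 ≡ 14. → (6, 14)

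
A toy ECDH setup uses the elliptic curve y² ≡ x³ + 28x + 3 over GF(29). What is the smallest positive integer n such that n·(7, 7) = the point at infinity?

2P: tangent at (7, 7): λ = (3·7² + 28)/(2·7) ≡ 1/14. 14⁻¹ ≡ 27 (mod 29), so λ ≡ 1·27 ≡ 27.
  x = λ² - 7 - 7 = 729 - 14 ≡ 19; y = λ·(7 - 19) - 7 ≡ 17. → (19, 17)
3P: (19, 17) + (7, 7). λ = (7 - 17)/(7 - 19) ≡ 19/17 mod 29. 17⁻¹ ≡ 12 (mod 29), so λ ≡ 25.
  x = λ² - 19 - 7 = 625 - 26 ≡ 19; y = λ·(19 - 19) - 17 ≡ 12. → (19, 12)
4P: (19, 12) + (7, 7). λ = (7 - 12)/(7 - 19) ≡ 24/17 mod 29. 17⁻¹ ≡ 12 (mod 29) since 17·12 = 204 ≡ 1, so λ ≡ 27.
  x = λ² - 19 - 7 = 729 - 26 ≡ 7; y = λ·(19 - 7) - 12 ≡ 22. → (7, 22)
5P: (7, 22) + (7, 7): same x and y₁ ≡ -y₂, so the sum is the point at infinity.
5P = the point at infinity, so the order is 5.

5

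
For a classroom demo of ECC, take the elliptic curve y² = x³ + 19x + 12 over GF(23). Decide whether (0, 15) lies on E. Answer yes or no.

y² = 15² ≡ 18; x³ + 19x + 12 = 12 ≡ 12 (mod 23). 18 ≠ 12.

no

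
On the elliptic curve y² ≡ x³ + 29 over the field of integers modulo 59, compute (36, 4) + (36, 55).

O

The two points share x = 36 and their y-coordinates satisfy 4 + 55 ≡ 0 (mod 59), so they are inverses. Their sum is O.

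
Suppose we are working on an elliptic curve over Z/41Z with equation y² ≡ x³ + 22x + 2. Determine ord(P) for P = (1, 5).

7

2P: tangent at (1, 5): λ = (3·1² + 22)/(2·5) ≡ 25/10. 10⁻¹ ≡ 37 (mod 41), so λ ≡ 25·37 ≡ 23.
  x = λ² - 1 - 1 = 529 - 2 ≡ 35; y = λ·(1 - 35) - 5 ≡ 33. → (35, 33)
3P: (35, 33) + (1, 5). λ = (5 - 33)/(1 - 35) ≡ 13/7 mod 41. 7⁻¹ ≡ 6 (mod 41), so λ ≡ 37.
  x = λ² - 35 - 1 = 1369 - 36 ≡ 21; y = λ·(35 - 21) - 33 ≡ 34. → (21, 34)
4P: (21, 34) + (1, 5). λ = (5 - 34)/(1 - 21) ≡ 12/21 mod 41. 21⁻¹ ≡ 2 (mod 41) since 21·2 = 42 ≡ 1, so λ ≡ 24.
  x = λ² - 21 - 1 = 576 - 22 ≡ 21; y = λ·(21 - 21) - 34 ≡ 7. → (21, 7)
5P: (21, 7) + (1, 5). λ = (5 - 7)/(1 - 21) ≡ 39/21 mod 41. 21⁻¹ ≡ 2 (mod 41) since 21·2 = 42 ≡ 1, so λ ≡ 37.
  x = λ² - 21 - 1 = 1369 - 22 ≡ 35; y = λ·(21 - 35) - 7 ≡ 8. → (35, 8)
6P: (35, 8) + (1, 5). λ = (5 - 8)/(1 - 35) ≡ 38/7 mod 41. 7⁻¹ ≡ 6 (mod 41), so λ ≡ 23.
  x = λ² - 35 - 1 = 529 - 36 ≡ 1; y = λ·(35 - 1) - 8 ≡ 36. → (1, 36)
7P: (1, 36) + (1, 5): same x and y₁ ≡ -y₂, so the sum is the point at infinity.
7P = the point at infinity, so the order is 7.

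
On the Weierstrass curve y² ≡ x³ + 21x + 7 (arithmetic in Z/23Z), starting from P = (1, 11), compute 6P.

(6, 2)

Double-and-add on 6 = (110)₂. Start with P = (1, 11) for the leading 1-bit.
double: tangent at (1, 11): λ = (3·1² + 21)/(2·11) ≡ 1/22. 22⁻¹ ≡ 22 (mod 23), so λ ≡ 1·22 ≡ 22.
  x = λ² - 1 - 1 = 484 - 2 ≡ 22; y = λ·(1 - 22) - 11 ≡ 10. → (22, 10)
add P: (22, 10) + (1, 11). λ = (11 - 10)/(1 - 22) ≡ 1/2 mod 23. 2⁻¹ ≡ 12 (mod 23), so λ ≡ 12.
  x = λ² - 22 - 1 = 144 - 23 ≡ 6; y = λ·(22 - 6) - 10 ≡ 21. → (6, 21)
double: tangent at (6, 21): λ = (3·6² + 21)/(2·21) ≡ 14/19. 19⁻¹ ≡ 17 (mod 23), so λ ≡ 14·17 ≡ 8.
  x = λ² - 6 - 6 = 64 - 12 ≡ 6; y = λ·(6 - 6) - 21 ≡ 2. → (6, 2)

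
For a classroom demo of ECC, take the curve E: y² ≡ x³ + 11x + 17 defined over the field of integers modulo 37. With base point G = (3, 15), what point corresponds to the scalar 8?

(12, 8)

Double-and-add on 8 = (1000)₂. Start with G = (3, 15) for the leading 1-bit.
double: tangent at (3, 15): λ = (3·3² + 11)/(2·15) ≡ 1/30. 30⁻¹ ≡ 21 (mod 37), so λ ≡ 1·21 ≡ 21.
  x = λ² - 3 - 3 = 441 - 6 ≡ 28; y = λ·(3 - 28) - 15 ≡ 15. → (28, 15)
double: tangent at (28, 15): λ = (3·28² + 11)/(2·15) ≡ 32/30. 30⁻¹ ≡ 21 (mod 37) since 30·21 = 630 ≡ 1, so λ ≡ 32·21 ≡ 6.
  x = λ² - 28 - 28 = 36 - 56 ≡ 17; y = λ·(28 - 17) - 15 ≡ 14. → (17, 14)
double: tangent at (17, 14): λ = (3·17² + 11)/(2·14) ≡ 27/28. 28⁻¹ ≡ 4 (mod 37), so λ ≡ 27·4 ≡ 34.
  x = λ² - 17 - 17 = 1156 - 34 ≡ 12; y = λ·(17 - 12) - 14 ≡ 8. → (12, 8)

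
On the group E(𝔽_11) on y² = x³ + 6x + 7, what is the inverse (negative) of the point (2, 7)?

(2, 4)

-(2, 7) = (2, -7 mod 11) = (2, 4).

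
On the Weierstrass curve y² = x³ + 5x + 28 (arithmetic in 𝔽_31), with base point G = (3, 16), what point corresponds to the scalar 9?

(17, 2)

Double-and-add on 9 = (1001)₂. Start with G = (3, 16) for the leading 1-bit.
double: tangent at (3, 16): λ = (3·3² + 5)/(2·16) ≡ 1/1. 1⁻¹ ≡ 1 (mod 31), so λ ≡ 1·1 ≡ 1.
  x = λ² - 3 - 3 = 1 - 6 ≡ 26; y = λ·(3 - 26) - 16 ≡ 23. → (26, 23)
double: tangent at (26, 23): λ = (3·26² + 5)/(2·23) ≡ 18/15. 15⁻¹ ≡ 29 (mod 31) since 15·29 = 435 ≡ 1, so λ ≡ 18·29 ≡ 26.
  x = λ² - 26 - 26 = 676 - 52 ≡ 4; y = λ·(26 - 4) - 23 ≡ 22. → (4, 22)
double: tangent at (4, 22): λ = (3·4² + 5)/(2·22) ≡ 22/13. 13⁻¹ ≡ 12 (mod 31) since 13·12 = 156 ≡ 1, so λ ≡ 22·12 ≡ 16.
  x = λ² - 4 - 4 = 256 - 8 ≡ 0; y = λ·(4 - 0) - 22 ≡ 11. → (0, 11)
add G: (0, 11) + (3, 16). λ = (16 - 11)/(3 - 0) ≡ 5/3 mod 31. 3⁻¹ ≡ 21 (mod 31), so λ ≡ 12.
  x = λ² - 0 - 3 = 144 - 3 ≡ 17; y = λ·(0 - 17) - 11 ≡ 2. → (17, 2)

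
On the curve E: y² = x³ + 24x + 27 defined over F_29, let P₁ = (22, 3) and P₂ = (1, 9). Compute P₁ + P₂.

(12, 19)

(22, 3) + (1, 9). λ = (9 - 3)/(1 - 22) ≡ 6/8 mod 29. 8⁻¹ ≡ 11 (mod 29), so λ ≡ 8.
  x = λ² - 22 - 1 = 64 - 23 ≡ 12; y = λ·(22 - 12) - 3 ≡ 19. → (12, 19)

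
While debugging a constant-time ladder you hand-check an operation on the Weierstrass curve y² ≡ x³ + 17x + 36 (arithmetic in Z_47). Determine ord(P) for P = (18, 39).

5

2P: tangent at (18, 39): λ = (3·18² + 17)/(2·39) ≡ 2/31. 31⁻¹ ≡ 44 (mod 47) since 31·44 = 1364 ≡ 1, so λ ≡ 2·44 ≡ 41.
  x = λ² - 18 - 18 = 1681 - 36 ≡ 0; y = λ·(18 - 0) - 39 ≡ 41. → (0, 41)
3P: (0, 41) + (18, 39). λ = (39 - 41)/(18 - 0) ≡ 45/18 mod 47. 18⁻¹ ≡ 34 (mod 47), so λ ≡ 26.
  x = λ² - 0 - 18 = 676 - 18 ≡ 0; y = λ·(0 - 0) - 41 ≡ 6. → (0, 6)
4P: (0, 6) + (18, 39). λ = (39 - 6)/(18 - 0) ≡ 33/18 mod 47. 18⁻¹ ≡ 34 (mod 47), so λ ≡ 41.
  x = λ² - 0 - 18 = 1681 - 18 ≡ 18; y = λ·(0 - 18) - 6 ≡ 8. → (18, 8)
5P: (18, 8) + (18, 39): same x and y₁ ≡ -y₂, so the sum is the point at infinity.
5P = the point at infinity, so the order is 5.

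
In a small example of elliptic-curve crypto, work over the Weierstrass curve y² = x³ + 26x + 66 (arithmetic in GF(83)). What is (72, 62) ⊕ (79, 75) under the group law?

(72, 62) + (79, 75). λ = (75 - 62)/(79 - 72) ≡ 13/7 mod 83. 7⁻¹ ≡ 12 (mod 83), so λ ≡ 73.
  x = λ² - 72 - 79 = 5329 - 151 ≡ 32; y = λ·(72 - 32) - 62 ≡ 36. → (32, 36)

(32, 36)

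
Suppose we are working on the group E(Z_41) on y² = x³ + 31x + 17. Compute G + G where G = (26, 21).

(29, 34)

tangent at (26, 21): λ = (3·26² + 31)/(2·21) ≡ 9/1. 1⁻¹ ≡ 1 (mod 41), so λ ≡ 9·1 ≡ 9.
  x = λ² - 26 - 26 = 81 - 52 ≡ 29; y = λ·(26 - 29) - 21 ≡ 34. → (29, 34)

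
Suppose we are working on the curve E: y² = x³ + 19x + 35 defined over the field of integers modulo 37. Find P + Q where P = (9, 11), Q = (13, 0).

(9, 11) + (13, 0). λ = (0 - 11)/(13 - 9) ≡ 26/4 mod 37. 4⁻¹ ≡ 28 (mod 37) since 4·28 = 112 ≡ 1, so λ ≡ 25.
  x = λ² - 9 - 13 = 625 - 22 ≡ 11; y = λ·(9 - 11) - 11 ≡ 13. → (11, 13)

(11, 13)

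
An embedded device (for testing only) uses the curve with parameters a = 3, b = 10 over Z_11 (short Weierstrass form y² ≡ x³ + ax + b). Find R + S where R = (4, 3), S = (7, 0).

(4, 3) + (7, 0). λ = (0 - 3)/(7 - 4) ≡ 8/3 mod 11. 3⁻¹ ≡ 4 (mod 11) since 3·4 = 12 ≡ 1, so λ ≡ 10.
  x = λ² - 4 - 7 = 100 - 11 ≡ 1; y = λ·(4 - 1) - 3 ≡ 5. → (1, 5)

(1, 5)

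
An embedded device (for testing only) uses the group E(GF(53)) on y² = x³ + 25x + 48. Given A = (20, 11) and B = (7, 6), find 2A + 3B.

First 2A:
Repeated addition: build up to 2A.
2A: tangent at (20, 11): λ = (3·20² + 25)/(2·11) ≡ 6/22. 22⁻¹ ≡ 41 (mod 53), so λ ≡ 6·41 ≡ 34.
  x = λ² - 20 - 20 = 1156 - 40 ≡ 3; y = λ·(20 - 3) - 11 ≡ 37. → (3, 37)
2A = (3, 37).
Next 3B:
Repeated addition: build up to 3B.
2B: tangent at (7, 6): λ = (3·7² + 25)/(2·6) ≡ 13/12. 12⁻¹ ≡ 31 (mod 53), so λ ≡ 13·31 ≡ 32.
  x = λ² - 7 - 7 = 1024 - 14 ≡ 3; y = λ·(7 - 3) - 6 ≡ 16. → (3, 16)
3B: (3, 16) + (7, 6). λ = (6 - 16)/(7 - 3) ≡ 43/4 mod 53. 4⁻¹ ≡ 40 (mod 53), so λ ≡ 24.
  x = λ² - 3 - 7 = 576 - 10 ≡ 36; y = λ·(3 - 36) - 16 ≡ 40. → (36, 40)
3B = (36, 40).
Finally 2A + 3B:
(3, 37) + (36, 40). λ = (40 - 37)/(36 - 3) ≡ 3/33 mod 53. 33⁻¹ ≡ 45 (mod 53) since 33·45 = 1485 ≡ 1, so λ ≡ 29.
  x = λ² - 3 - 36 = 841 - 39 ≡ 7; y = λ·(3 - 7) - 37 ≡ 6. → (7, 6)

(7, 6)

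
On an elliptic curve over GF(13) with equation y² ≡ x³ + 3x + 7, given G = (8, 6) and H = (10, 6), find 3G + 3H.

First 3G:
Repeated addition: build up to 3G.
2G: tangent at (8, 6): λ = (3·8² + 3)/(2·6) ≡ 0/12. 12⁻¹ ≡ 12 (mod 13), so λ ≡ 0·12 ≡ 0.
  x = λ² - 8 - 8 = 0 - 16 ≡ 10; y = λ·(8 - 10) - 6 ≡ 7. → (10, 7)
3G: (10, 7) + (8, 6). λ = (6 - 7)/(8 - 10) ≡ 12/11 mod 13. 11⁻¹ ≡ 6 (mod 13), so λ ≡ 7.
  x = λ² - 10 - 8 = 49 - 18 ≡ 5; y = λ·(10 - 5) - 7 ≡ 2. → (5, 2)
3G = (5, 2).
Next 3H:
Repeated addition: build up to 3H.
2H: tangent at (10, 6): λ = (3·10² + 3)/(2·6) ≡ 4/12. 12⁻¹ ≡ 12 (mod 13) since 12·12 = 144 ≡ 1, so λ ≡ 4·12 ≡ 9.
  x = λ² - 10 - 10 = 81 - 20 ≡ 9; y = λ·(10 - 9) - 6 ≡ 3. → (9, 3)
3H: (9, 3) + (10, 6). λ = (6 - 3)/(10 - 9) ≡ 3/1 mod 13. 1⁻¹ ≡ 1 (mod 13), so λ ≡ 3.
  x = λ² - 9 - 10 = 9 - 19 ≡ 3; y = λ·(9 - 3) - 3 ≡ 2. → (3, 2)
3H = (3, 2).
Finally 3G + 3H:
(5, 2) + (3, 2). λ = (2 - 2)/(3 - 5) ≡ 0/11 mod 13. 11⁻¹ ≡ 6 (mod 13), so λ ≡ 0.
  x = λ² - 5 - 3 = 0 - 8 ≡ 5; y = λ·(5 - 5) - 2 ≡ 11. → (5, 11)

(5, 11)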